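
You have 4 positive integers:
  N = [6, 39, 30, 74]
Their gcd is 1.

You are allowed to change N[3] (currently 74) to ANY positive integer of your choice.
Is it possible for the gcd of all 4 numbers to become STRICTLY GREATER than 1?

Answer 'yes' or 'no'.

Current gcd = 1
gcd of all OTHER numbers (without N[3]=74): gcd([6, 39, 30]) = 3
The new gcd after any change is gcd(3, new_value).
This can be at most 3.
Since 3 > old gcd 1, the gcd CAN increase (e.g., set N[3] = 3).

Answer: yes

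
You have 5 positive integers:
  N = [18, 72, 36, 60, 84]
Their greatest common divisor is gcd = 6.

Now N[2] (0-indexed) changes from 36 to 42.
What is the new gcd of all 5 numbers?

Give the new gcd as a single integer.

Numbers: [18, 72, 36, 60, 84], gcd = 6
Change: index 2, 36 -> 42
gcd of the OTHER numbers (without index 2): gcd([18, 72, 60, 84]) = 6
New gcd = gcd(g_others, new_val) = gcd(6, 42) = 6

Answer: 6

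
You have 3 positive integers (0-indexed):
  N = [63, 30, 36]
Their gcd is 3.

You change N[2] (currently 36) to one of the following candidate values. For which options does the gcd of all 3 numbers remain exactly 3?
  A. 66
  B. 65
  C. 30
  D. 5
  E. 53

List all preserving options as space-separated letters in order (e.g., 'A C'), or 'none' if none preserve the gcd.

Answer: A C

Derivation:
Old gcd = 3; gcd of others (without N[2]) = 3
New gcd for candidate v: gcd(3, v). Preserves old gcd iff gcd(3, v) = 3.
  Option A: v=66, gcd(3,66)=3 -> preserves
  Option B: v=65, gcd(3,65)=1 -> changes
  Option C: v=30, gcd(3,30)=3 -> preserves
  Option D: v=5, gcd(3,5)=1 -> changes
  Option E: v=53, gcd(3,53)=1 -> changes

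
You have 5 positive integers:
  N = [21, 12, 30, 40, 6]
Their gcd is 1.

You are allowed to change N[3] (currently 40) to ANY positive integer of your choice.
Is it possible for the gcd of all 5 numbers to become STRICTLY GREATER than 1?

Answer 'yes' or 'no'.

Answer: yes

Derivation:
Current gcd = 1
gcd of all OTHER numbers (without N[3]=40): gcd([21, 12, 30, 6]) = 3
The new gcd after any change is gcd(3, new_value).
This can be at most 3.
Since 3 > old gcd 1, the gcd CAN increase (e.g., set N[3] = 3).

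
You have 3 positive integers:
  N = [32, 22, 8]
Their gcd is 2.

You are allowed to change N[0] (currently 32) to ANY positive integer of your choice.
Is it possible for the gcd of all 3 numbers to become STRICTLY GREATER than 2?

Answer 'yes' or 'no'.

Answer: no

Derivation:
Current gcd = 2
gcd of all OTHER numbers (without N[0]=32): gcd([22, 8]) = 2
The new gcd after any change is gcd(2, new_value).
This can be at most 2.
Since 2 = old gcd 2, the gcd can only stay the same or decrease.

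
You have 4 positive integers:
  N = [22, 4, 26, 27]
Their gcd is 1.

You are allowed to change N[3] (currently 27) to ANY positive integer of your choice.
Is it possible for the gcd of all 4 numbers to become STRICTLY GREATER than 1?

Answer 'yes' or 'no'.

Answer: yes

Derivation:
Current gcd = 1
gcd of all OTHER numbers (without N[3]=27): gcd([22, 4, 26]) = 2
The new gcd after any change is gcd(2, new_value).
This can be at most 2.
Since 2 > old gcd 1, the gcd CAN increase (e.g., set N[3] = 2).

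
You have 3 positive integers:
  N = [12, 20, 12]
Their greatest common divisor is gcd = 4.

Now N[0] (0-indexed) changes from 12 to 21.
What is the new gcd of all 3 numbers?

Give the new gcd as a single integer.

Answer: 1

Derivation:
Numbers: [12, 20, 12], gcd = 4
Change: index 0, 12 -> 21
gcd of the OTHER numbers (without index 0): gcd([20, 12]) = 4
New gcd = gcd(g_others, new_val) = gcd(4, 21) = 1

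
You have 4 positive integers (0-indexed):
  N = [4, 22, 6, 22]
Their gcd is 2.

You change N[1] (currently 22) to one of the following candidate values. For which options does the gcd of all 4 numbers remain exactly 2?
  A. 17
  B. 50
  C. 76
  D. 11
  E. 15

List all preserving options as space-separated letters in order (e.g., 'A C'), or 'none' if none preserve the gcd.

Answer: B C

Derivation:
Old gcd = 2; gcd of others (without N[1]) = 2
New gcd for candidate v: gcd(2, v). Preserves old gcd iff gcd(2, v) = 2.
  Option A: v=17, gcd(2,17)=1 -> changes
  Option B: v=50, gcd(2,50)=2 -> preserves
  Option C: v=76, gcd(2,76)=2 -> preserves
  Option D: v=11, gcd(2,11)=1 -> changes
  Option E: v=15, gcd(2,15)=1 -> changes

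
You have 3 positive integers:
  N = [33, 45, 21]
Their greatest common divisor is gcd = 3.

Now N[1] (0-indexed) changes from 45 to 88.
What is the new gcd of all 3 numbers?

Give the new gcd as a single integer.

Numbers: [33, 45, 21], gcd = 3
Change: index 1, 45 -> 88
gcd of the OTHER numbers (without index 1): gcd([33, 21]) = 3
New gcd = gcd(g_others, new_val) = gcd(3, 88) = 1

Answer: 1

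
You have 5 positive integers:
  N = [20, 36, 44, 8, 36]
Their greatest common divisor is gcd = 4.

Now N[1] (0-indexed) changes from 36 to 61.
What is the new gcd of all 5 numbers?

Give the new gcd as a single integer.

Numbers: [20, 36, 44, 8, 36], gcd = 4
Change: index 1, 36 -> 61
gcd of the OTHER numbers (without index 1): gcd([20, 44, 8, 36]) = 4
New gcd = gcd(g_others, new_val) = gcd(4, 61) = 1

Answer: 1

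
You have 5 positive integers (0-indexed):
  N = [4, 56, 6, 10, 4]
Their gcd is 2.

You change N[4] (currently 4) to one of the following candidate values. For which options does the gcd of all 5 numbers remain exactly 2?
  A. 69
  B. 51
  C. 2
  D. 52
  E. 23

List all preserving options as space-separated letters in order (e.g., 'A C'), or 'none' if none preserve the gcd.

Answer: C D

Derivation:
Old gcd = 2; gcd of others (without N[4]) = 2
New gcd for candidate v: gcd(2, v). Preserves old gcd iff gcd(2, v) = 2.
  Option A: v=69, gcd(2,69)=1 -> changes
  Option B: v=51, gcd(2,51)=1 -> changes
  Option C: v=2, gcd(2,2)=2 -> preserves
  Option D: v=52, gcd(2,52)=2 -> preserves
  Option E: v=23, gcd(2,23)=1 -> changes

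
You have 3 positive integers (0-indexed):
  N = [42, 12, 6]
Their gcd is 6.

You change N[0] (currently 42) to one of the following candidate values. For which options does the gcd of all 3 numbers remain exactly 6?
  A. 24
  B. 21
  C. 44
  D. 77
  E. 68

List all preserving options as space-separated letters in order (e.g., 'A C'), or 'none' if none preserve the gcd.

Old gcd = 6; gcd of others (without N[0]) = 6
New gcd for candidate v: gcd(6, v). Preserves old gcd iff gcd(6, v) = 6.
  Option A: v=24, gcd(6,24)=6 -> preserves
  Option B: v=21, gcd(6,21)=3 -> changes
  Option C: v=44, gcd(6,44)=2 -> changes
  Option D: v=77, gcd(6,77)=1 -> changes
  Option E: v=68, gcd(6,68)=2 -> changes

Answer: A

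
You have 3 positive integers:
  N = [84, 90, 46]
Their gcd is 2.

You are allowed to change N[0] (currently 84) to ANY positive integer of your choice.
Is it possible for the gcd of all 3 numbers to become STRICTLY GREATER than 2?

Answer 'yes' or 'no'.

Current gcd = 2
gcd of all OTHER numbers (without N[0]=84): gcd([90, 46]) = 2
The new gcd after any change is gcd(2, new_value).
This can be at most 2.
Since 2 = old gcd 2, the gcd can only stay the same or decrease.

Answer: no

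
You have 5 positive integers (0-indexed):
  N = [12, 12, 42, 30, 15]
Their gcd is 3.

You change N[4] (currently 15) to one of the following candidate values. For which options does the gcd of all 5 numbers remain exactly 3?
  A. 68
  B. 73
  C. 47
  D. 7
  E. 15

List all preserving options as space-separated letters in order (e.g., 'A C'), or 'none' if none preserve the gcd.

Old gcd = 3; gcd of others (without N[4]) = 6
New gcd for candidate v: gcd(6, v). Preserves old gcd iff gcd(6, v) = 3.
  Option A: v=68, gcd(6,68)=2 -> changes
  Option B: v=73, gcd(6,73)=1 -> changes
  Option C: v=47, gcd(6,47)=1 -> changes
  Option D: v=7, gcd(6,7)=1 -> changes
  Option E: v=15, gcd(6,15)=3 -> preserves

Answer: E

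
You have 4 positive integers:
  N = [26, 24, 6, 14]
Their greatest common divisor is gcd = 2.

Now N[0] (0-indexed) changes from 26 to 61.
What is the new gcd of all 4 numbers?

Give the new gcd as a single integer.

Numbers: [26, 24, 6, 14], gcd = 2
Change: index 0, 26 -> 61
gcd of the OTHER numbers (without index 0): gcd([24, 6, 14]) = 2
New gcd = gcd(g_others, new_val) = gcd(2, 61) = 1

Answer: 1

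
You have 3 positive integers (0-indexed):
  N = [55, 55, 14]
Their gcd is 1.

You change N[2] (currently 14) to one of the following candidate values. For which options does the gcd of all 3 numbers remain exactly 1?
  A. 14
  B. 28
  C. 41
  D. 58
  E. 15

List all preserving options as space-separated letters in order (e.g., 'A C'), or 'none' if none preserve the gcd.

Answer: A B C D

Derivation:
Old gcd = 1; gcd of others (without N[2]) = 55
New gcd for candidate v: gcd(55, v). Preserves old gcd iff gcd(55, v) = 1.
  Option A: v=14, gcd(55,14)=1 -> preserves
  Option B: v=28, gcd(55,28)=1 -> preserves
  Option C: v=41, gcd(55,41)=1 -> preserves
  Option D: v=58, gcd(55,58)=1 -> preserves
  Option E: v=15, gcd(55,15)=5 -> changes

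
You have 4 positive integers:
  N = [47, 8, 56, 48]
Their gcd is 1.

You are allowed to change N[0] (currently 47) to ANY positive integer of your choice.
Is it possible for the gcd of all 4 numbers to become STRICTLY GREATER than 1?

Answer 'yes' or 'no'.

Current gcd = 1
gcd of all OTHER numbers (without N[0]=47): gcd([8, 56, 48]) = 8
The new gcd after any change is gcd(8, new_value).
This can be at most 8.
Since 8 > old gcd 1, the gcd CAN increase (e.g., set N[0] = 8).

Answer: yes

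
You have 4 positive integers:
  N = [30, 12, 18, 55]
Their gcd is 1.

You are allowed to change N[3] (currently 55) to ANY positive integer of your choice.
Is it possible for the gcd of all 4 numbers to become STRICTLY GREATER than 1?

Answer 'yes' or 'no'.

Current gcd = 1
gcd of all OTHER numbers (without N[3]=55): gcd([30, 12, 18]) = 6
The new gcd after any change is gcd(6, new_value).
This can be at most 6.
Since 6 > old gcd 1, the gcd CAN increase (e.g., set N[3] = 6).

Answer: yes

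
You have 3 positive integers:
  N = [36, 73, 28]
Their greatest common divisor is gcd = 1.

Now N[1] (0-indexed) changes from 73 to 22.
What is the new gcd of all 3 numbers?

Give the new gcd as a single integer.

Numbers: [36, 73, 28], gcd = 1
Change: index 1, 73 -> 22
gcd of the OTHER numbers (without index 1): gcd([36, 28]) = 4
New gcd = gcd(g_others, new_val) = gcd(4, 22) = 2

Answer: 2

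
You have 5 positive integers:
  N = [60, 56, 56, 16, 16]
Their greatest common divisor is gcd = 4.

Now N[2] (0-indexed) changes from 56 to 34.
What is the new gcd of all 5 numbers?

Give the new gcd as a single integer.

Answer: 2

Derivation:
Numbers: [60, 56, 56, 16, 16], gcd = 4
Change: index 2, 56 -> 34
gcd of the OTHER numbers (without index 2): gcd([60, 56, 16, 16]) = 4
New gcd = gcd(g_others, new_val) = gcd(4, 34) = 2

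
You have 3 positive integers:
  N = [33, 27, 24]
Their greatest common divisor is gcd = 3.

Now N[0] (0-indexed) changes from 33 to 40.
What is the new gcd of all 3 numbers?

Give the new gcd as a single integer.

Numbers: [33, 27, 24], gcd = 3
Change: index 0, 33 -> 40
gcd of the OTHER numbers (without index 0): gcd([27, 24]) = 3
New gcd = gcd(g_others, new_val) = gcd(3, 40) = 1

Answer: 1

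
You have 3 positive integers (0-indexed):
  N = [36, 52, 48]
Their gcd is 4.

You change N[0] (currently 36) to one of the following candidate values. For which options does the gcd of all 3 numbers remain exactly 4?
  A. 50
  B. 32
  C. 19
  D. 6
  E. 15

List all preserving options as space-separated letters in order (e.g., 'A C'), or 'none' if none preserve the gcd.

Old gcd = 4; gcd of others (without N[0]) = 4
New gcd for candidate v: gcd(4, v). Preserves old gcd iff gcd(4, v) = 4.
  Option A: v=50, gcd(4,50)=2 -> changes
  Option B: v=32, gcd(4,32)=4 -> preserves
  Option C: v=19, gcd(4,19)=1 -> changes
  Option D: v=6, gcd(4,6)=2 -> changes
  Option E: v=15, gcd(4,15)=1 -> changes

Answer: B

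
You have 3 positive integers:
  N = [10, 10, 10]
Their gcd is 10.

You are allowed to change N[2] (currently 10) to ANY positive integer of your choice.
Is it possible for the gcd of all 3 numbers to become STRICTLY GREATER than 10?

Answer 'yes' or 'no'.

Answer: no

Derivation:
Current gcd = 10
gcd of all OTHER numbers (without N[2]=10): gcd([10, 10]) = 10
The new gcd after any change is gcd(10, new_value).
This can be at most 10.
Since 10 = old gcd 10, the gcd can only stay the same or decrease.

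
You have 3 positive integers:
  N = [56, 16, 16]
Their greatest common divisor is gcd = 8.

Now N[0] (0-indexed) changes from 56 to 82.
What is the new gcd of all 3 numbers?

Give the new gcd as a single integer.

Numbers: [56, 16, 16], gcd = 8
Change: index 0, 56 -> 82
gcd of the OTHER numbers (without index 0): gcd([16, 16]) = 16
New gcd = gcd(g_others, new_val) = gcd(16, 82) = 2

Answer: 2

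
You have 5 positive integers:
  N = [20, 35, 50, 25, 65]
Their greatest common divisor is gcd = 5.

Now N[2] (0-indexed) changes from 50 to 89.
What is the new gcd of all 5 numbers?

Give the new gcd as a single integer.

Numbers: [20, 35, 50, 25, 65], gcd = 5
Change: index 2, 50 -> 89
gcd of the OTHER numbers (without index 2): gcd([20, 35, 25, 65]) = 5
New gcd = gcd(g_others, new_val) = gcd(5, 89) = 1

Answer: 1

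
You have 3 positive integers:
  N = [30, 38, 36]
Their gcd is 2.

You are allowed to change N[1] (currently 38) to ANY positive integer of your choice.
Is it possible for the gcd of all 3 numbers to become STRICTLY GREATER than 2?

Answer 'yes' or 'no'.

Current gcd = 2
gcd of all OTHER numbers (without N[1]=38): gcd([30, 36]) = 6
The new gcd after any change is gcd(6, new_value).
This can be at most 6.
Since 6 > old gcd 2, the gcd CAN increase (e.g., set N[1] = 6).

Answer: yes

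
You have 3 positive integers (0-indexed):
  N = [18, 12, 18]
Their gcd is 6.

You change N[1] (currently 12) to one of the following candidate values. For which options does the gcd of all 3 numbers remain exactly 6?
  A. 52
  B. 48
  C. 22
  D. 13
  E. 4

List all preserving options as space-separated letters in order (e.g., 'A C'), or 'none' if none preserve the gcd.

Answer: B

Derivation:
Old gcd = 6; gcd of others (without N[1]) = 18
New gcd for candidate v: gcd(18, v). Preserves old gcd iff gcd(18, v) = 6.
  Option A: v=52, gcd(18,52)=2 -> changes
  Option B: v=48, gcd(18,48)=6 -> preserves
  Option C: v=22, gcd(18,22)=2 -> changes
  Option D: v=13, gcd(18,13)=1 -> changes
  Option E: v=4, gcd(18,4)=2 -> changes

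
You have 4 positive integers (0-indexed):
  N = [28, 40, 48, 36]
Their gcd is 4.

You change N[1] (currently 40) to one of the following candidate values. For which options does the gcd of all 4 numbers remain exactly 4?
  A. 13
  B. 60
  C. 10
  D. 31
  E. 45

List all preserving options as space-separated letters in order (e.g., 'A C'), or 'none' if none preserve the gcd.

Answer: B

Derivation:
Old gcd = 4; gcd of others (without N[1]) = 4
New gcd for candidate v: gcd(4, v). Preserves old gcd iff gcd(4, v) = 4.
  Option A: v=13, gcd(4,13)=1 -> changes
  Option B: v=60, gcd(4,60)=4 -> preserves
  Option C: v=10, gcd(4,10)=2 -> changes
  Option D: v=31, gcd(4,31)=1 -> changes
  Option E: v=45, gcd(4,45)=1 -> changes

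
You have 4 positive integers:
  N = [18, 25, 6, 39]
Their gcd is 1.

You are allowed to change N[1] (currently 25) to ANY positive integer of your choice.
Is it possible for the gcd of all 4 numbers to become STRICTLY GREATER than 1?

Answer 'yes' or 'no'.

Current gcd = 1
gcd of all OTHER numbers (without N[1]=25): gcd([18, 6, 39]) = 3
The new gcd after any change is gcd(3, new_value).
This can be at most 3.
Since 3 > old gcd 1, the gcd CAN increase (e.g., set N[1] = 3).

Answer: yes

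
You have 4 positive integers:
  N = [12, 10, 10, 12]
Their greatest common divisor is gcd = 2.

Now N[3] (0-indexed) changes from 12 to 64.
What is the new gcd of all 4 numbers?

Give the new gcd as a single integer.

Answer: 2

Derivation:
Numbers: [12, 10, 10, 12], gcd = 2
Change: index 3, 12 -> 64
gcd of the OTHER numbers (without index 3): gcd([12, 10, 10]) = 2
New gcd = gcd(g_others, new_val) = gcd(2, 64) = 2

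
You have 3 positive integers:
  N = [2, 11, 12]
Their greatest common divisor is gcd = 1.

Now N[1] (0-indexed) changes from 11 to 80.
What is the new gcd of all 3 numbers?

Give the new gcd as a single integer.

Numbers: [2, 11, 12], gcd = 1
Change: index 1, 11 -> 80
gcd of the OTHER numbers (without index 1): gcd([2, 12]) = 2
New gcd = gcd(g_others, new_val) = gcd(2, 80) = 2

Answer: 2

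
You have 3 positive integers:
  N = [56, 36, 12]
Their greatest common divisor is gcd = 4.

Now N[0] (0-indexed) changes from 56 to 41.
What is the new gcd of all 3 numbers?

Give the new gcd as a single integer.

Numbers: [56, 36, 12], gcd = 4
Change: index 0, 56 -> 41
gcd of the OTHER numbers (without index 0): gcd([36, 12]) = 12
New gcd = gcd(g_others, new_val) = gcd(12, 41) = 1

Answer: 1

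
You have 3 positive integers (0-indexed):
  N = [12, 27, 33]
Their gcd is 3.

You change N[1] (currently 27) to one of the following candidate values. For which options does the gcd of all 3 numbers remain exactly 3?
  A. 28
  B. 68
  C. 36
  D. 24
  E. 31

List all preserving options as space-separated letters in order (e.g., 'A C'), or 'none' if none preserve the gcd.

Old gcd = 3; gcd of others (without N[1]) = 3
New gcd for candidate v: gcd(3, v). Preserves old gcd iff gcd(3, v) = 3.
  Option A: v=28, gcd(3,28)=1 -> changes
  Option B: v=68, gcd(3,68)=1 -> changes
  Option C: v=36, gcd(3,36)=3 -> preserves
  Option D: v=24, gcd(3,24)=3 -> preserves
  Option E: v=31, gcd(3,31)=1 -> changes

Answer: C D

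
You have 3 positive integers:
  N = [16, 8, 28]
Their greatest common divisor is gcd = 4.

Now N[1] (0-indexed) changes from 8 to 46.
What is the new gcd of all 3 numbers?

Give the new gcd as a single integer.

Answer: 2

Derivation:
Numbers: [16, 8, 28], gcd = 4
Change: index 1, 8 -> 46
gcd of the OTHER numbers (without index 1): gcd([16, 28]) = 4
New gcd = gcd(g_others, new_val) = gcd(4, 46) = 2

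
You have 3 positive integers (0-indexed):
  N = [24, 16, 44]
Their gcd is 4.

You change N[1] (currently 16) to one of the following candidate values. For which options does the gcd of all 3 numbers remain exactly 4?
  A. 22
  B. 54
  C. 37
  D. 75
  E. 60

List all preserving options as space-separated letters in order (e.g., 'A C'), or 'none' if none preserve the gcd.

Answer: E

Derivation:
Old gcd = 4; gcd of others (without N[1]) = 4
New gcd for candidate v: gcd(4, v). Preserves old gcd iff gcd(4, v) = 4.
  Option A: v=22, gcd(4,22)=2 -> changes
  Option B: v=54, gcd(4,54)=2 -> changes
  Option C: v=37, gcd(4,37)=1 -> changes
  Option D: v=75, gcd(4,75)=1 -> changes
  Option E: v=60, gcd(4,60)=4 -> preserves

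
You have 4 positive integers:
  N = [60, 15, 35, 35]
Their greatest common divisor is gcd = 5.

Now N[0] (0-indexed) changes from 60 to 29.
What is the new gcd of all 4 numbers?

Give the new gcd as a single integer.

Numbers: [60, 15, 35, 35], gcd = 5
Change: index 0, 60 -> 29
gcd of the OTHER numbers (without index 0): gcd([15, 35, 35]) = 5
New gcd = gcd(g_others, new_val) = gcd(5, 29) = 1

Answer: 1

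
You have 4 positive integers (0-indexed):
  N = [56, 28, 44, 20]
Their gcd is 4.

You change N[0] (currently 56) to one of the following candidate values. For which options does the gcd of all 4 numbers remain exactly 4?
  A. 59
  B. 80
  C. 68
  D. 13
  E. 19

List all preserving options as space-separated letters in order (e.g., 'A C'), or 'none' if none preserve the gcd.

Old gcd = 4; gcd of others (without N[0]) = 4
New gcd for candidate v: gcd(4, v). Preserves old gcd iff gcd(4, v) = 4.
  Option A: v=59, gcd(4,59)=1 -> changes
  Option B: v=80, gcd(4,80)=4 -> preserves
  Option C: v=68, gcd(4,68)=4 -> preserves
  Option D: v=13, gcd(4,13)=1 -> changes
  Option E: v=19, gcd(4,19)=1 -> changes

Answer: B C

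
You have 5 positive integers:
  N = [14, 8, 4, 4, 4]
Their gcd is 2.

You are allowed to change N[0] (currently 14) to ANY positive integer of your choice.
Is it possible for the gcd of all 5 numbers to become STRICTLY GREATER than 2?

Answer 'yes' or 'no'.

Answer: yes

Derivation:
Current gcd = 2
gcd of all OTHER numbers (without N[0]=14): gcd([8, 4, 4, 4]) = 4
The new gcd after any change is gcd(4, new_value).
This can be at most 4.
Since 4 > old gcd 2, the gcd CAN increase (e.g., set N[0] = 4).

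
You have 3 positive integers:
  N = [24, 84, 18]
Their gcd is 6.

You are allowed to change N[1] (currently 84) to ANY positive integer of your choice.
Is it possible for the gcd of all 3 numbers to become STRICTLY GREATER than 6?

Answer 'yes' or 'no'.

Current gcd = 6
gcd of all OTHER numbers (without N[1]=84): gcd([24, 18]) = 6
The new gcd after any change is gcd(6, new_value).
This can be at most 6.
Since 6 = old gcd 6, the gcd can only stay the same or decrease.

Answer: no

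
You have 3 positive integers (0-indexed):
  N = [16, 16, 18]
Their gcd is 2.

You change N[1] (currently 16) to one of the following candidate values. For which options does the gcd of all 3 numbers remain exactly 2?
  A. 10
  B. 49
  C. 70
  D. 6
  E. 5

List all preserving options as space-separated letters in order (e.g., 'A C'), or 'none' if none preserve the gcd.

Old gcd = 2; gcd of others (without N[1]) = 2
New gcd for candidate v: gcd(2, v). Preserves old gcd iff gcd(2, v) = 2.
  Option A: v=10, gcd(2,10)=2 -> preserves
  Option B: v=49, gcd(2,49)=1 -> changes
  Option C: v=70, gcd(2,70)=2 -> preserves
  Option D: v=6, gcd(2,6)=2 -> preserves
  Option E: v=5, gcd(2,5)=1 -> changes

Answer: A C D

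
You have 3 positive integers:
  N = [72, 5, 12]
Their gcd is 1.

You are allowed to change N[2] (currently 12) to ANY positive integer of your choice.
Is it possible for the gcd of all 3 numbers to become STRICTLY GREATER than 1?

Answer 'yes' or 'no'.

Current gcd = 1
gcd of all OTHER numbers (without N[2]=12): gcd([72, 5]) = 1
The new gcd after any change is gcd(1, new_value).
This can be at most 1.
Since 1 = old gcd 1, the gcd can only stay the same or decrease.

Answer: no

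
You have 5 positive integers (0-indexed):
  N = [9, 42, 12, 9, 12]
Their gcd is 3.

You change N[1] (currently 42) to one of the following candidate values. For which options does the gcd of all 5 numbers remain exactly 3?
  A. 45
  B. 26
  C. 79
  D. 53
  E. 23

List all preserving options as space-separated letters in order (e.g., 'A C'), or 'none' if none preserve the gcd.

Answer: A

Derivation:
Old gcd = 3; gcd of others (without N[1]) = 3
New gcd for candidate v: gcd(3, v). Preserves old gcd iff gcd(3, v) = 3.
  Option A: v=45, gcd(3,45)=3 -> preserves
  Option B: v=26, gcd(3,26)=1 -> changes
  Option C: v=79, gcd(3,79)=1 -> changes
  Option D: v=53, gcd(3,53)=1 -> changes
  Option E: v=23, gcd(3,23)=1 -> changes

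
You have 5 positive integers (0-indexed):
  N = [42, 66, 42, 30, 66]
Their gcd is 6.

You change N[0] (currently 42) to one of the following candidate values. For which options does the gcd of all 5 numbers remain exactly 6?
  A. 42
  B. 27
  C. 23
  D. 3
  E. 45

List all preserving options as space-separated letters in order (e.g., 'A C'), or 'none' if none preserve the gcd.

Answer: A

Derivation:
Old gcd = 6; gcd of others (without N[0]) = 6
New gcd for candidate v: gcd(6, v). Preserves old gcd iff gcd(6, v) = 6.
  Option A: v=42, gcd(6,42)=6 -> preserves
  Option B: v=27, gcd(6,27)=3 -> changes
  Option C: v=23, gcd(6,23)=1 -> changes
  Option D: v=3, gcd(6,3)=3 -> changes
  Option E: v=45, gcd(6,45)=3 -> changes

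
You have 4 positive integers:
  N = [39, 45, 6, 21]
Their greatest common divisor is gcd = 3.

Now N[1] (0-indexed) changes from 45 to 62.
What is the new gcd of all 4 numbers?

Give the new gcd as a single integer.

Answer: 1

Derivation:
Numbers: [39, 45, 6, 21], gcd = 3
Change: index 1, 45 -> 62
gcd of the OTHER numbers (without index 1): gcd([39, 6, 21]) = 3
New gcd = gcd(g_others, new_val) = gcd(3, 62) = 1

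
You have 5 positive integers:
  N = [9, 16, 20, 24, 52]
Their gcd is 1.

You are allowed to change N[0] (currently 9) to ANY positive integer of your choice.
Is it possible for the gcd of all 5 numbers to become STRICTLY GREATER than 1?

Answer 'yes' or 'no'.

Current gcd = 1
gcd of all OTHER numbers (without N[0]=9): gcd([16, 20, 24, 52]) = 4
The new gcd after any change is gcd(4, new_value).
This can be at most 4.
Since 4 > old gcd 1, the gcd CAN increase (e.g., set N[0] = 4).

Answer: yes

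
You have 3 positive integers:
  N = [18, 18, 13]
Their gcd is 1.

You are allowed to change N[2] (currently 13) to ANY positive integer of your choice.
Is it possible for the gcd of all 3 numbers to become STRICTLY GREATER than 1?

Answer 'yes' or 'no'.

Answer: yes

Derivation:
Current gcd = 1
gcd of all OTHER numbers (without N[2]=13): gcd([18, 18]) = 18
The new gcd after any change is gcd(18, new_value).
This can be at most 18.
Since 18 > old gcd 1, the gcd CAN increase (e.g., set N[2] = 18).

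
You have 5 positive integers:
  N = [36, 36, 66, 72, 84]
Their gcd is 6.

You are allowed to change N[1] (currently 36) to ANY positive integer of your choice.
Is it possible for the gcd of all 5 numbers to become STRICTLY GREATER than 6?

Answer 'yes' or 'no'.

Answer: no

Derivation:
Current gcd = 6
gcd of all OTHER numbers (without N[1]=36): gcd([36, 66, 72, 84]) = 6
The new gcd after any change is gcd(6, new_value).
This can be at most 6.
Since 6 = old gcd 6, the gcd can only stay the same or decrease.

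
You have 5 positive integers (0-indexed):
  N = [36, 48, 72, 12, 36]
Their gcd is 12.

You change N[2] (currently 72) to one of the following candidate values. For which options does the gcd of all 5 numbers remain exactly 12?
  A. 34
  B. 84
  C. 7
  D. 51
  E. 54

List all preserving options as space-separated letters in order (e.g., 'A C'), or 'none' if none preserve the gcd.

Answer: B

Derivation:
Old gcd = 12; gcd of others (without N[2]) = 12
New gcd for candidate v: gcd(12, v). Preserves old gcd iff gcd(12, v) = 12.
  Option A: v=34, gcd(12,34)=2 -> changes
  Option B: v=84, gcd(12,84)=12 -> preserves
  Option C: v=7, gcd(12,7)=1 -> changes
  Option D: v=51, gcd(12,51)=3 -> changes
  Option E: v=54, gcd(12,54)=6 -> changes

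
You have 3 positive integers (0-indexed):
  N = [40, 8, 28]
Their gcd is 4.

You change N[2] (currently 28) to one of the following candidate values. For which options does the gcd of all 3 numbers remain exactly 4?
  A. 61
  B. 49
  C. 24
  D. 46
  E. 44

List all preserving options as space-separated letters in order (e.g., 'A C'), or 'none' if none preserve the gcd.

Old gcd = 4; gcd of others (without N[2]) = 8
New gcd for candidate v: gcd(8, v). Preserves old gcd iff gcd(8, v) = 4.
  Option A: v=61, gcd(8,61)=1 -> changes
  Option B: v=49, gcd(8,49)=1 -> changes
  Option C: v=24, gcd(8,24)=8 -> changes
  Option D: v=46, gcd(8,46)=2 -> changes
  Option E: v=44, gcd(8,44)=4 -> preserves

Answer: E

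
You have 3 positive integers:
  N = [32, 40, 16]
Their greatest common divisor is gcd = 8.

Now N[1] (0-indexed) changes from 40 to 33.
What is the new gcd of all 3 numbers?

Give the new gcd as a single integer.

Answer: 1

Derivation:
Numbers: [32, 40, 16], gcd = 8
Change: index 1, 40 -> 33
gcd of the OTHER numbers (without index 1): gcd([32, 16]) = 16
New gcd = gcd(g_others, new_val) = gcd(16, 33) = 1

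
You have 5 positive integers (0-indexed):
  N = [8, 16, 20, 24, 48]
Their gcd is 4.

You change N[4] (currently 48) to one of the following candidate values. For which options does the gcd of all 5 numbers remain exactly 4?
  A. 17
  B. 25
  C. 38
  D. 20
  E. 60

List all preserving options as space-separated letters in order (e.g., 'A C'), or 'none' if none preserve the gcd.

Answer: D E

Derivation:
Old gcd = 4; gcd of others (without N[4]) = 4
New gcd for candidate v: gcd(4, v). Preserves old gcd iff gcd(4, v) = 4.
  Option A: v=17, gcd(4,17)=1 -> changes
  Option B: v=25, gcd(4,25)=1 -> changes
  Option C: v=38, gcd(4,38)=2 -> changes
  Option D: v=20, gcd(4,20)=4 -> preserves
  Option E: v=60, gcd(4,60)=4 -> preserves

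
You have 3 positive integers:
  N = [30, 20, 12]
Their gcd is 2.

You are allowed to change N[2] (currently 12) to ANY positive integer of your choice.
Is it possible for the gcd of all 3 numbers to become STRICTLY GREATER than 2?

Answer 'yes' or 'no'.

Answer: yes

Derivation:
Current gcd = 2
gcd of all OTHER numbers (without N[2]=12): gcd([30, 20]) = 10
The new gcd after any change is gcd(10, new_value).
This can be at most 10.
Since 10 > old gcd 2, the gcd CAN increase (e.g., set N[2] = 10).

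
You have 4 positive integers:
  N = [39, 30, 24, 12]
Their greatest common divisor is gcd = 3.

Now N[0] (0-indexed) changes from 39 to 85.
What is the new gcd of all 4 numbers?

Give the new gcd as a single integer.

Numbers: [39, 30, 24, 12], gcd = 3
Change: index 0, 39 -> 85
gcd of the OTHER numbers (without index 0): gcd([30, 24, 12]) = 6
New gcd = gcd(g_others, new_val) = gcd(6, 85) = 1

Answer: 1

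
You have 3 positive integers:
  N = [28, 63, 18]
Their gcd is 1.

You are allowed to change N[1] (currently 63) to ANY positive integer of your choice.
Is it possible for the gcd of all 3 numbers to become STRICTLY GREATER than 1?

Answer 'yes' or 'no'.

Current gcd = 1
gcd of all OTHER numbers (without N[1]=63): gcd([28, 18]) = 2
The new gcd after any change is gcd(2, new_value).
This can be at most 2.
Since 2 > old gcd 1, the gcd CAN increase (e.g., set N[1] = 2).

Answer: yes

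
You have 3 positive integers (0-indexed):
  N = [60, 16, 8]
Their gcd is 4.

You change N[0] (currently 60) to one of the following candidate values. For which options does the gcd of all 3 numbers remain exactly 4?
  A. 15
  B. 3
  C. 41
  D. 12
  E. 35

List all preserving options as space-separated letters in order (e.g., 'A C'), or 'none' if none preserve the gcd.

Old gcd = 4; gcd of others (without N[0]) = 8
New gcd for candidate v: gcd(8, v). Preserves old gcd iff gcd(8, v) = 4.
  Option A: v=15, gcd(8,15)=1 -> changes
  Option B: v=3, gcd(8,3)=1 -> changes
  Option C: v=41, gcd(8,41)=1 -> changes
  Option D: v=12, gcd(8,12)=4 -> preserves
  Option E: v=35, gcd(8,35)=1 -> changes

Answer: D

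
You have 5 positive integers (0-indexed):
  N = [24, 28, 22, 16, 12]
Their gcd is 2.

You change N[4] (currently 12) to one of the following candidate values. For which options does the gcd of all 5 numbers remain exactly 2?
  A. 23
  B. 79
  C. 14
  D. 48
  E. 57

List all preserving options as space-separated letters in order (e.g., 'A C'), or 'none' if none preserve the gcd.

Old gcd = 2; gcd of others (without N[4]) = 2
New gcd for candidate v: gcd(2, v). Preserves old gcd iff gcd(2, v) = 2.
  Option A: v=23, gcd(2,23)=1 -> changes
  Option B: v=79, gcd(2,79)=1 -> changes
  Option C: v=14, gcd(2,14)=2 -> preserves
  Option D: v=48, gcd(2,48)=2 -> preserves
  Option E: v=57, gcd(2,57)=1 -> changes

Answer: C D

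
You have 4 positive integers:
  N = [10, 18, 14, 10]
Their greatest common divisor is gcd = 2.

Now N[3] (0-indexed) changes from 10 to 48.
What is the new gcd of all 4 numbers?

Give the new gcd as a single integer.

Numbers: [10, 18, 14, 10], gcd = 2
Change: index 3, 10 -> 48
gcd of the OTHER numbers (without index 3): gcd([10, 18, 14]) = 2
New gcd = gcd(g_others, new_val) = gcd(2, 48) = 2

Answer: 2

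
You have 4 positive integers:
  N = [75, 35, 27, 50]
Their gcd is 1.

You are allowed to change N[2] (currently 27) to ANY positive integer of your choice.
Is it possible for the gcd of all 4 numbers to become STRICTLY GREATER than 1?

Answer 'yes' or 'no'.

Answer: yes

Derivation:
Current gcd = 1
gcd of all OTHER numbers (without N[2]=27): gcd([75, 35, 50]) = 5
The new gcd after any change is gcd(5, new_value).
This can be at most 5.
Since 5 > old gcd 1, the gcd CAN increase (e.g., set N[2] = 5).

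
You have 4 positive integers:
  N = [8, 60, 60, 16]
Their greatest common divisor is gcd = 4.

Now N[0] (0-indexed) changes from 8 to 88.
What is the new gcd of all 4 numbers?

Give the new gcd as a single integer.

Answer: 4

Derivation:
Numbers: [8, 60, 60, 16], gcd = 4
Change: index 0, 8 -> 88
gcd of the OTHER numbers (without index 0): gcd([60, 60, 16]) = 4
New gcd = gcd(g_others, new_val) = gcd(4, 88) = 4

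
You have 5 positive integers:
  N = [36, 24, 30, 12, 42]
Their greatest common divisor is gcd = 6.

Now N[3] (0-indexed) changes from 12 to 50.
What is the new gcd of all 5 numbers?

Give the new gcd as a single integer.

Answer: 2

Derivation:
Numbers: [36, 24, 30, 12, 42], gcd = 6
Change: index 3, 12 -> 50
gcd of the OTHER numbers (without index 3): gcd([36, 24, 30, 42]) = 6
New gcd = gcd(g_others, new_val) = gcd(6, 50) = 2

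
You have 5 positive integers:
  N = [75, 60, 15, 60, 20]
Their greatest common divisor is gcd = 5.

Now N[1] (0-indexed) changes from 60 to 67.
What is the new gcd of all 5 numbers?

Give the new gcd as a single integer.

Answer: 1

Derivation:
Numbers: [75, 60, 15, 60, 20], gcd = 5
Change: index 1, 60 -> 67
gcd of the OTHER numbers (without index 1): gcd([75, 15, 60, 20]) = 5
New gcd = gcd(g_others, new_val) = gcd(5, 67) = 1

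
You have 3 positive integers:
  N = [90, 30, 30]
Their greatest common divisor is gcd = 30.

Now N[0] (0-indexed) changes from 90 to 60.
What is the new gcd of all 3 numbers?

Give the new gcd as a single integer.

Answer: 30

Derivation:
Numbers: [90, 30, 30], gcd = 30
Change: index 0, 90 -> 60
gcd of the OTHER numbers (without index 0): gcd([30, 30]) = 30
New gcd = gcd(g_others, new_val) = gcd(30, 60) = 30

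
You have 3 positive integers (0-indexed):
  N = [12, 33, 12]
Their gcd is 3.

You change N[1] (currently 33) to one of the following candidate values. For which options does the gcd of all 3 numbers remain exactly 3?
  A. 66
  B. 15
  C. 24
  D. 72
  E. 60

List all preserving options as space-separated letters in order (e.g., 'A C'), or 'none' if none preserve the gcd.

Old gcd = 3; gcd of others (without N[1]) = 12
New gcd for candidate v: gcd(12, v). Preserves old gcd iff gcd(12, v) = 3.
  Option A: v=66, gcd(12,66)=6 -> changes
  Option B: v=15, gcd(12,15)=3 -> preserves
  Option C: v=24, gcd(12,24)=12 -> changes
  Option D: v=72, gcd(12,72)=12 -> changes
  Option E: v=60, gcd(12,60)=12 -> changes

Answer: B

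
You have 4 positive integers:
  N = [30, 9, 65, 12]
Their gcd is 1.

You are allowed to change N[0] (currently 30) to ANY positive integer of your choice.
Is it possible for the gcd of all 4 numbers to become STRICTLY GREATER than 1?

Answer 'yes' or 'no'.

Answer: no

Derivation:
Current gcd = 1
gcd of all OTHER numbers (without N[0]=30): gcd([9, 65, 12]) = 1
The new gcd after any change is gcd(1, new_value).
This can be at most 1.
Since 1 = old gcd 1, the gcd can only stay the same or decrease.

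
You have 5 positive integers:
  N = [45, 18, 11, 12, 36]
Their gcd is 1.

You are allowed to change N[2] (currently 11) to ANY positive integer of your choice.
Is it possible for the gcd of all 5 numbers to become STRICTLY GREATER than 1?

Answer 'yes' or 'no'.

Current gcd = 1
gcd of all OTHER numbers (without N[2]=11): gcd([45, 18, 12, 36]) = 3
The new gcd after any change is gcd(3, new_value).
This can be at most 3.
Since 3 > old gcd 1, the gcd CAN increase (e.g., set N[2] = 3).

Answer: yes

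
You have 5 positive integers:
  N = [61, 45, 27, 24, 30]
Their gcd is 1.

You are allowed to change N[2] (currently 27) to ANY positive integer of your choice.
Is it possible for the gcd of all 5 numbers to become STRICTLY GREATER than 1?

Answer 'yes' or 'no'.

Answer: no

Derivation:
Current gcd = 1
gcd of all OTHER numbers (without N[2]=27): gcd([61, 45, 24, 30]) = 1
The new gcd after any change is gcd(1, new_value).
This can be at most 1.
Since 1 = old gcd 1, the gcd can only stay the same or decrease.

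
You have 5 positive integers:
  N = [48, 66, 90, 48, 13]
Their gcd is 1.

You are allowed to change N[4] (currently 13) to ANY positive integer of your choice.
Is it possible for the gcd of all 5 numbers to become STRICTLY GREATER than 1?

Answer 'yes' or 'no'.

Answer: yes

Derivation:
Current gcd = 1
gcd of all OTHER numbers (without N[4]=13): gcd([48, 66, 90, 48]) = 6
The new gcd after any change is gcd(6, new_value).
This can be at most 6.
Since 6 > old gcd 1, the gcd CAN increase (e.g., set N[4] = 6).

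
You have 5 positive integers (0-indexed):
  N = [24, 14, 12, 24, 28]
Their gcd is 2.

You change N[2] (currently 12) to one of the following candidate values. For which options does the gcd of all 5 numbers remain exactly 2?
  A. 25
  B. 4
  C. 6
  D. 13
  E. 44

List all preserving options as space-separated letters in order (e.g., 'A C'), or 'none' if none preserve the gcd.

Answer: B C E

Derivation:
Old gcd = 2; gcd of others (without N[2]) = 2
New gcd for candidate v: gcd(2, v). Preserves old gcd iff gcd(2, v) = 2.
  Option A: v=25, gcd(2,25)=1 -> changes
  Option B: v=4, gcd(2,4)=2 -> preserves
  Option C: v=6, gcd(2,6)=2 -> preserves
  Option D: v=13, gcd(2,13)=1 -> changes
  Option E: v=44, gcd(2,44)=2 -> preserves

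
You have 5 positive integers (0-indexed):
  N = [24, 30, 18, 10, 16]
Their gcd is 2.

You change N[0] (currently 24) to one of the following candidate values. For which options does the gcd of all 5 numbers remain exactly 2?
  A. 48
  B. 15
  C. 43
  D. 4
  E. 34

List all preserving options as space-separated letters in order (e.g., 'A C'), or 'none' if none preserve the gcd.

Old gcd = 2; gcd of others (without N[0]) = 2
New gcd for candidate v: gcd(2, v). Preserves old gcd iff gcd(2, v) = 2.
  Option A: v=48, gcd(2,48)=2 -> preserves
  Option B: v=15, gcd(2,15)=1 -> changes
  Option C: v=43, gcd(2,43)=1 -> changes
  Option D: v=4, gcd(2,4)=2 -> preserves
  Option E: v=34, gcd(2,34)=2 -> preserves

Answer: A D E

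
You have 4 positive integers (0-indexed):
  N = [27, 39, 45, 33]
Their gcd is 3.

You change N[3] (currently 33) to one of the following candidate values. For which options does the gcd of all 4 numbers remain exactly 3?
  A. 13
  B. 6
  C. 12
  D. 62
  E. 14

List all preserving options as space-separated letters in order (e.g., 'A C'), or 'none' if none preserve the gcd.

Answer: B C

Derivation:
Old gcd = 3; gcd of others (without N[3]) = 3
New gcd for candidate v: gcd(3, v). Preserves old gcd iff gcd(3, v) = 3.
  Option A: v=13, gcd(3,13)=1 -> changes
  Option B: v=6, gcd(3,6)=3 -> preserves
  Option C: v=12, gcd(3,12)=3 -> preserves
  Option D: v=62, gcd(3,62)=1 -> changes
  Option E: v=14, gcd(3,14)=1 -> changes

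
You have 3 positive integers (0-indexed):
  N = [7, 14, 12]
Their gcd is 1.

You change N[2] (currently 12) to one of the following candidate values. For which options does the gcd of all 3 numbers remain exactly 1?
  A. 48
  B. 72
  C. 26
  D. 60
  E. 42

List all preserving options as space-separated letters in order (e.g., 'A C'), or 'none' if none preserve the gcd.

Answer: A B C D

Derivation:
Old gcd = 1; gcd of others (without N[2]) = 7
New gcd for candidate v: gcd(7, v). Preserves old gcd iff gcd(7, v) = 1.
  Option A: v=48, gcd(7,48)=1 -> preserves
  Option B: v=72, gcd(7,72)=1 -> preserves
  Option C: v=26, gcd(7,26)=1 -> preserves
  Option D: v=60, gcd(7,60)=1 -> preserves
  Option E: v=42, gcd(7,42)=7 -> changes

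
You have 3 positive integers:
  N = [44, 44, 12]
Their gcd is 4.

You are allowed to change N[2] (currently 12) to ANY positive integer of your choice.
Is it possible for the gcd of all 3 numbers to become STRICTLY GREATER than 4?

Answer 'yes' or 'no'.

Answer: yes

Derivation:
Current gcd = 4
gcd of all OTHER numbers (without N[2]=12): gcd([44, 44]) = 44
The new gcd after any change is gcd(44, new_value).
This can be at most 44.
Since 44 > old gcd 4, the gcd CAN increase (e.g., set N[2] = 44).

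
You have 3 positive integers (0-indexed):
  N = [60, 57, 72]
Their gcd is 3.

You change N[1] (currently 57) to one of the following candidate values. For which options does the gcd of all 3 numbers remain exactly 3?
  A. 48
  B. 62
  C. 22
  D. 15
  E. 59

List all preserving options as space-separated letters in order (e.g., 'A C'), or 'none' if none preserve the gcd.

Answer: D

Derivation:
Old gcd = 3; gcd of others (without N[1]) = 12
New gcd for candidate v: gcd(12, v). Preserves old gcd iff gcd(12, v) = 3.
  Option A: v=48, gcd(12,48)=12 -> changes
  Option B: v=62, gcd(12,62)=2 -> changes
  Option C: v=22, gcd(12,22)=2 -> changes
  Option D: v=15, gcd(12,15)=3 -> preserves
  Option E: v=59, gcd(12,59)=1 -> changes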